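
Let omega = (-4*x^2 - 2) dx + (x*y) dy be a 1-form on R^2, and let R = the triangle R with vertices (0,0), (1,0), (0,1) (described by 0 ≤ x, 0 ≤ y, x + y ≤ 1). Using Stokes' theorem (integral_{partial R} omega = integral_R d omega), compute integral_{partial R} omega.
integral_(partial R) omega = 1/6

Stokes: integral_partial_R omega = integral_R d omega with d omega = (∂Q/∂x - ∂P/∂y) dx ∧ dy.
  ∂Q/∂x = y
  ∂P/∂y = 0
  integrand = ∂Q/∂x - ∂P/∂y = y.
Integrating over R: integral_0^1 integral_0^{1-x} (y) dy dx = 1/6.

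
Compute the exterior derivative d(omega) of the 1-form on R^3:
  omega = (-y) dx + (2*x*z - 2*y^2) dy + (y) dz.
d(omega) = (2*z + 1) dx ∧ dy + (1 - 2*x) dy ∧ dz

For a 1-form omega = sum_i f_i dx_i, the exterior derivative is
  d(omega) = sum_{i < j} (∂f_j/∂x_i - ∂f_i/∂x_j) dx_i ∧ dx_j.
  coefficient of dx ∧ dy: ∂f_2/∂x - ∂f_1/∂y = ∂(2*x*z - 2*y^2)/∂x - ∂(-y)/∂y = 2*z + 1
  coefficient of dy ∧ dz: ∂f_3/∂y - ∂f_2/∂z = ∂(y)/∂y - ∂(2*x*z - 2*y^2)/∂z = 1 - 2*x
Assembling: d(omega) = (2*z + 1) dx ∧ dy + (1 - 2*x) dy ∧ dz.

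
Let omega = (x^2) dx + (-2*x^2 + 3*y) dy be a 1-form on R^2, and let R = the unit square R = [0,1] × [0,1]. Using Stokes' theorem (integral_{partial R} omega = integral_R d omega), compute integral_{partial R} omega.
integral_(partial R) omega = -2

Stokes: integral_partial_R omega = integral_R d omega with d omega = (∂Q/∂x - ∂P/∂y) dx ∧ dy.
  ∂Q/∂x = -4*x
  ∂P/∂y = 0
  integrand = ∂Q/∂x - ∂P/∂y = -4*x.
Integrating over R: integral_0^1 integral_0^1 (-4*x) dx dy = -2.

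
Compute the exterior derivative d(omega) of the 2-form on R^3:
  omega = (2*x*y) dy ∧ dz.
d(omega) = (2*y) dx ∧ dy ∧ dz

For a 2-form omega = sum_{i<j} g_{ij} dx_i ∧ dx_j, the exterior derivative is
  d(omega) = sum_{i<j} d(g_{ij}) ∧ dx_i ∧ dx_j = sum_{i<j, k} (∂g_{ij}/∂x_k) dx_k ∧ dx_i ∧ dx_j.
Expand each term, using dx_k ∧ dx_i ∧ dx_j = sgn(permutation) dx_{(a)} ∧ dx_{(b)} ∧ dx_{(c)} with (a < b < c) sorted:
  d(2*x*y) includes (∂/∂x)(2*x*y) dx = (2*y) dx, which multiplied by dy ∧ dz gives (2*y) dx ∧ dy ∧ dz
Collecting like 3-forms: d(omega) = (2*y) dx ∧ dy ∧ dz.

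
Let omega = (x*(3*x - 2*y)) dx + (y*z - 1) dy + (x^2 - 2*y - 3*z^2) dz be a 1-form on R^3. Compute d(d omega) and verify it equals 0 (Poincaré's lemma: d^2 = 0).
d(d omega) = 0

Step 1: d omega = sum_{i<j} (∂f_j/∂x_i - ∂f_i/∂x_j) dx_i ∧ dx_j:
  coeff of dx ∧ dy: 2*x
  coeff of dx ∧ dz: 2*x
  coeff of dy ∧ dz: -y - 2
Step 2: Apply d again to each 2-form coefficient. The only possible 3-form in R^3 is dx ∧ dy ∧ dz, with coefficient
  ∂(coeff of dy∧dz)/∂x - ∂(coeff of dx∧dz)/∂y + ∂(coeff of dx∧dy)/∂z
  = ∂/∂x (-y - 2) - ∂/∂y (2*x) + ∂/∂z (2*x).
Each of these terms simplifies to sums of mixed partials that cancel in pairs. The result is 0 (by equality of mixed partials for smooth functions — Schwarz / Clairaut).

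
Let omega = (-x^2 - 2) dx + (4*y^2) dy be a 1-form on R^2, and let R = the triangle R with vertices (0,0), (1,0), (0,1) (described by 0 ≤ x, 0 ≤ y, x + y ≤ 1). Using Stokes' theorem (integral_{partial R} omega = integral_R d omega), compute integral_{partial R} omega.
integral_(partial R) omega = 0

Stokes: integral_partial_R omega = integral_R d omega with d omega = (∂Q/∂x - ∂P/∂y) dx ∧ dy.
  ∂Q/∂x = 0
  ∂P/∂y = 0
  integrand = ∂Q/∂x - ∂P/∂y = 0.
Integrating over R: integral_0^1 integral_0^{1-x} (0) dy dx = 0.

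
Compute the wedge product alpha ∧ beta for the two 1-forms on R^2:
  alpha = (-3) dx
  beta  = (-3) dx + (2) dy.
alpha ∧ beta = (-6) dx ∧ dy

Distribute the wedge, using dx_i ∧ dx_j = -dx_j ∧ dx_i and dx_i ∧ dx_i = 0. For each pair (i, j) with i < j, the coefficient of dx_i ∧ dx_j in alpha ∧ beta is (alpha_i * beta_j - alpha_j * beta_i). Collecting: alpha ∧ beta = (-6) dx ∧ dy.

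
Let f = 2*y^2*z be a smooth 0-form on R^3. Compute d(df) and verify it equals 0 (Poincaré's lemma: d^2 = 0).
d(df) = 0

Step 1: df = sum_i (∂f/∂x_i) dx_i = (0) dx + (4*y*z) dy + (2*y^2) dz.
Step 2: Apply d again. Using the 1-form formula, the coefficient of dx ∧ dy in d(df) is ∂^2 f/∂x ∂y - ∂^2 f/∂y ∂x = (0) - (0) = 0 (equality of mixed partials for smooth f).
Similarly for dx ∧ dz and dy ∧ dz — all coefficients vanish. So d(df) = 0.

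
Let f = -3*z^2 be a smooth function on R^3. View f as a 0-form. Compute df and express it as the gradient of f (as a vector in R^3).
df = (0) dx + (0) dy + (-6*z) dz; grad f = (0, 0, -6*z)

For a 0-form f, d f = (∂f/∂x) dx + (∂f/∂y) dy + (∂f/∂z) dz. The components of the vector representation are exactly the entries of grad f in Cartesian coordinates:
  ∂f/∂x = 0
  ∂f/∂y = 0
  ∂f/∂z = -6*z.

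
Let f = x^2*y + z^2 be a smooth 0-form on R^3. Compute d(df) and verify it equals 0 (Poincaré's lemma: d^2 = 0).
d(df) = 0

Step 1: df = sum_i (∂f/∂x_i) dx_i = (2*x*y) dx + (x^2) dy + (2*z) dz.
Step 2: Apply d again. Using the 1-form formula, the coefficient of dx ∧ dy in d(df) is ∂^2 f/∂x ∂y - ∂^2 f/∂y ∂x = (2*x) - (2*x) = 0 (equality of mixed partials for smooth f).
Similarly for dx ∧ dz and dy ∧ dz — all coefficients vanish. So d(df) = 0.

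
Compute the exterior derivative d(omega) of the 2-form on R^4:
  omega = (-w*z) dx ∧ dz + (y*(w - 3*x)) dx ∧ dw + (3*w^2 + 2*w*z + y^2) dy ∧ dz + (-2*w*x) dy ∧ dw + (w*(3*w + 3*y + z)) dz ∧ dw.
d(omega) = (-z) dx ∧ dz ∧ dw + (-3*w + 3*x) dx ∧ dy ∧ dw + (9*w + 2*z) dy ∧ dz ∧ dw

For a 2-form omega = sum_{i<j} g_{ij} dx_i ∧ dx_j, the exterior derivative is
  d(omega) = sum_{i<j} d(g_{ij}) ∧ dx_i ∧ dx_j = sum_{i<j, k} (∂g_{ij}/∂x_k) dx_k ∧ dx_i ∧ dx_j.
Expand each term, using dx_k ∧ dx_i ∧ dx_j = sgn(permutation) dx_{(a)} ∧ dx_{(b)} ∧ dx_{(c)} with (a < b < c) sorted:
  d(-w*z) includes (∂/∂w)(-w*z) dw = (-z) dw, which multiplied by dx ∧ dz gives (-z) dx ∧ dz ∧ dw
  d(y*(w - 3*x)) includes (∂/∂y)(y*(w - 3*x)) dy = (w - 3*x) dy, which multiplied by dx ∧ dw gives (-w + 3*x) dx ∧ dy ∧ dw
  d(3*w^2 + 2*w*z + y^2) includes (∂/∂w)(3*w^2 + 2*w*z + y^2) dw = (6*w + 2*z) dw, which multiplied by dy ∧ dz gives (6*w + 2*z) dy ∧ dz ∧ dw
  d(-2*w*x) includes (∂/∂x)(-2*w*x) dx = (-2*w) dx, which multiplied by dy ∧ dw gives (-2*w) dx ∧ dy ∧ dw
  d(w*(3*w + 3*y + z)) includes (∂/∂y)(w*(3*w + 3*y + z)) dy = (3*w) dy, which multiplied by dz ∧ dw gives (3*w) dy ∧ dz ∧ dw
Collecting like 3-forms: d(omega) = (-z) dx ∧ dz ∧ dw + (-3*w + 3*x) dx ∧ dy ∧ dw + (9*w + 2*z) dy ∧ dz ∧ dw.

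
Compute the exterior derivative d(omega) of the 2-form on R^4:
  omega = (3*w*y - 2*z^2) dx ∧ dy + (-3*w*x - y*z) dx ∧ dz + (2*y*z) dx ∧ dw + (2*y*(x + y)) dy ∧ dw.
d(omega) = (-3*z) dx ∧ dy ∧ dz + (5*y - 2*z) dx ∧ dy ∧ dw + (-3*x - 2*y) dx ∧ dz ∧ dw

For a 2-form omega = sum_{i<j} g_{ij} dx_i ∧ dx_j, the exterior derivative is
  d(omega) = sum_{i<j} d(g_{ij}) ∧ dx_i ∧ dx_j = sum_{i<j, k} (∂g_{ij}/∂x_k) dx_k ∧ dx_i ∧ dx_j.
Expand each term, using dx_k ∧ dx_i ∧ dx_j = sgn(permutation) dx_{(a)} ∧ dx_{(b)} ∧ dx_{(c)} with (a < b < c) sorted:
  d(3*w*y - 2*z^2) includes (∂/∂z)(3*w*y - 2*z^2) dz = (-4*z) dz, which multiplied by dx ∧ dy gives (-4*z) dx ∧ dy ∧ dz
  d(3*w*y - 2*z^2) includes (∂/∂w)(3*w*y - 2*z^2) dw = (3*y) dw, which multiplied by dx ∧ dy gives (3*y) dx ∧ dy ∧ dw
  d(-3*w*x - y*z) includes (∂/∂y)(-3*w*x - y*z) dy = (-z) dy, which multiplied by dx ∧ dz gives (z) dx ∧ dy ∧ dz
  d(-3*w*x - y*z) includes (∂/∂w)(-3*w*x - y*z) dw = (-3*x) dw, which multiplied by dx ∧ dz gives (-3*x) dx ∧ dz ∧ dw
  d(2*y*z) includes (∂/∂y)(2*y*z) dy = (2*z) dy, which multiplied by dx ∧ dw gives (-2*z) dx ∧ dy ∧ dw
  d(2*y*z) includes (∂/∂z)(2*y*z) dz = (2*y) dz, which multiplied by dx ∧ dw gives (-2*y) dx ∧ dz ∧ dw
  d(2*y*(x + y)) includes (∂/∂x)(2*y*(x + y)) dx = (2*y) dx, which multiplied by dy ∧ dw gives (2*y) dx ∧ dy ∧ dw
Collecting like 3-forms: d(omega) = (-3*z) dx ∧ dy ∧ dz + (5*y - 2*z) dx ∧ dy ∧ dw + (-3*x - 2*y) dx ∧ dz ∧ dw.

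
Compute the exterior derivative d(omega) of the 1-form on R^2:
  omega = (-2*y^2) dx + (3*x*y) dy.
d(omega) = (7*y) dx ∧ dy

For a 1-form omega = sum_i f_i dx_i, the exterior derivative is
  d(omega) = sum_{i < j} (∂f_j/∂x_i - ∂f_i/∂x_j) dx_i ∧ dx_j.
  coefficient of dx ∧ dy: ∂f_2/∂x - ∂f_1/∂y = ∂(3*x*y)/∂x - ∂(-2*y^2)/∂y = 7*y
Assembling: d(omega) = (7*y) dx ∧ dy.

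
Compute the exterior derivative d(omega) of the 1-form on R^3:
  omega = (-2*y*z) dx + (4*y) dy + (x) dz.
d(omega) = (2*z) dx ∧ dy + (2*y + 1) dx ∧ dz

For a 1-form omega = sum_i f_i dx_i, the exterior derivative is
  d(omega) = sum_{i < j} (∂f_j/∂x_i - ∂f_i/∂x_j) dx_i ∧ dx_j.
  coefficient of dx ∧ dy: ∂f_2/∂x - ∂f_1/∂y = ∂(4*y)/∂x - ∂(-2*y*z)/∂y = 2*z
  coefficient of dx ∧ dz: ∂f_3/∂x - ∂f_1/∂z = ∂(x)/∂x - ∂(-2*y*z)/∂z = 2*y + 1
Assembling: d(omega) = (2*z) dx ∧ dy + (2*y + 1) dx ∧ dz.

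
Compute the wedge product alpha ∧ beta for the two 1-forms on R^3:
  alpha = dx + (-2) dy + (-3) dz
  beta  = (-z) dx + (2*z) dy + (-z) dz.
alpha ∧ beta = (-4*z) dx ∧ dz + (8*z) dy ∧ dz

Distribute the wedge, using dx_i ∧ dx_j = -dx_j ∧ dx_i and dx_i ∧ dx_i = 0. For each pair (i, j) with i < j, the coefficient of dx_i ∧ dx_j in alpha ∧ beta is (alpha_i * beta_j - alpha_j * beta_i). Collecting: alpha ∧ beta = (-4*z) dx ∧ dz + (8*z) dy ∧ dz.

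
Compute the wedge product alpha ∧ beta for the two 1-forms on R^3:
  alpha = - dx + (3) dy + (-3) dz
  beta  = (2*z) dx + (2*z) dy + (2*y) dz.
alpha ∧ beta = (-8*z) dx ∧ dy + (-2*y + 6*z) dx ∧ dz + (6*y + 6*z) dy ∧ dz

Distribute the wedge, using dx_i ∧ dx_j = -dx_j ∧ dx_i and dx_i ∧ dx_i = 0. For each pair (i, j) with i < j, the coefficient of dx_i ∧ dx_j in alpha ∧ beta is (alpha_i * beta_j - alpha_j * beta_i). Collecting: alpha ∧ beta = (-8*z) dx ∧ dy + (-2*y + 6*z) dx ∧ dz + (6*y + 6*z) dy ∧ dz.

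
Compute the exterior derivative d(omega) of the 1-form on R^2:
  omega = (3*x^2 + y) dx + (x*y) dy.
d(omega) = (y - 1) dx ∧ dy

For a 1-form omega = sum_i f_i dx_i, the exterior derivative is
  d(omega) = sum_{i < j} (∂f_j/∂x_i - ∂f_i/∂x_j) dx_i ∧ dx_j.
  coefficient of dx ∧ dy: ∂f_2/∂x - ∂f_1/∂y = ∂(x*y)/∂x - ∂(3*x^2 + y)/∂y = y - 1
Assembling: d(omega) = (y - 1) dx ∧ dy.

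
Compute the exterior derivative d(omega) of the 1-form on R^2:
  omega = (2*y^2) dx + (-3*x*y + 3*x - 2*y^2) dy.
d(omega) = (3 - 7*y) dx ∧ dy

For a 1-form omega = sum_i f_i dx_i, the exterior derivative is
  d(omega) = sum_{i < j} (∂f_j/∂x_i - ∂f_i/∂x_j) dx_i ∧ dx_j.
  coefficient of dx ∧ dy: ∂f_2/∂x - ∂f_1/∂y = ∂(-3*x*y + 3*x - 2*y^2)/∂x - ∂(2*y^2)/∂y = 3 - 7*y
Assembling: d(omega) = (3 - 7*y) dx ∧ dy.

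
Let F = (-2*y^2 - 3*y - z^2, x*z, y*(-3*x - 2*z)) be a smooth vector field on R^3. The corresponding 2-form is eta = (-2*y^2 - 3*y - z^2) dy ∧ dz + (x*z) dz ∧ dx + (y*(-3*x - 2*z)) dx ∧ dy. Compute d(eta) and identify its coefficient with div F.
d(eta) = (-2*y) dx ∧ dy ∧ dz; div F = -2*y

For a 2-form in R^3 of the form above, applying d gives a 3-form with coefficient ∂P/∂x + ∂Q/∂y + ∂R/∂z:
  ∂P/∂x = 0
  ∂Q/∂y = 0
  ∂R/∂z = -2*y
Sum = -2*y, which is exactly div F.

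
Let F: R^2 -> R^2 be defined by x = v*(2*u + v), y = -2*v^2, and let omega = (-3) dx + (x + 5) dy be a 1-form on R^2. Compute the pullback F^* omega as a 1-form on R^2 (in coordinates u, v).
F^* omega = (-6*v) du + (-8*u*v^2 - 6*u - 4*v^3 - 26*v) dv

Using F^*(f dg) = (f ∘ F) d(g ∘ F), substitute each coordinate x_i by F_i(u, v) in f_i, and replace dx_i by d F_i = (∂F_i/∂u) du + (∂F_i/∂v) dv.
  For the x component: f_1(F) = -3; d F_1 = (2*v) du + (2*u + 2*v) dv
  For the y component: f_2(F) = 2*u*v + v^2 + 5; d F_2 = (0) du + (-4*v) dv
Combining and collecting du, dv coefficients:
  coeff of du: -6*v
  coeff of dv: -8*u*v^2 - 6*u - 4*v^3 - 26*v
F^* omega = (-6*v) du + (-8*u*v^2 - 6*u - 4*v^3 - 26*v) dv.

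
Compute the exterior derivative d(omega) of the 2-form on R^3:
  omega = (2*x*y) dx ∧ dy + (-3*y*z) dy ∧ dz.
d(omega) = 0

For a 2-form omega = sum_{i<j} g_{ij} dx_i ∧ dx_j, the exterior derivative is
  d(omega) = sum_{i<j} d(g_{ij}) ∧ dx_i ∧ dx_j = sum_{i<j, k} (∂g_{ij}/∂x_k) dx_k ∧ dx_i ∧ dx_j.
Expand each term, using dx_k ∧ dx_i ∧ dx_j = sgn(permutation) dx_{(a)} ∧ dx_{(b)} ∧ dx_{(c)} with (a < b < c) sorted:

Collecting like 3-forms: d(omega) = 0.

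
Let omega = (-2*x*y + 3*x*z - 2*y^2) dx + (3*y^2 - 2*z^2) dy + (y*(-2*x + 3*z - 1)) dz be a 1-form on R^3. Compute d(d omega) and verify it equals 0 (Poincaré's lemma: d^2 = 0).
d(d omega) = 0

Step 1: d omega = sum_{i<j} (∂f_j/∂x_i - ∂f_i/∂x_j) dx_i ∧ dx_j:
  coeff of dx ∧ dy: 2*x + 4*y
  coeff of dx ∧ dz: -3*x - 2*y
  coeff of dy ∧ dz: -2*x + 7*z - 1
Step 2: Apply d again to each 2-form coefficient. The only possible 3-form in R^3 is dx ∧ dy ∧ dz, with coefficient
  ∂(coeff of dy∧dz)/∂x - ∂(coeff of dx∧dz)/∂y + ∂(coeff of dx∧dy)/∂z
  = ∂/∂x (-2*x + 7*z - 1) - ∂/∂y (-3*x - 2*y) + ∂/∂z (2*x + 4*y).
Each of these terms simplifies to sums of mixed partials that cancel in pairs. The result is 0 (by equality of mixed partials for smooth functions — Schwarz / Clairaut).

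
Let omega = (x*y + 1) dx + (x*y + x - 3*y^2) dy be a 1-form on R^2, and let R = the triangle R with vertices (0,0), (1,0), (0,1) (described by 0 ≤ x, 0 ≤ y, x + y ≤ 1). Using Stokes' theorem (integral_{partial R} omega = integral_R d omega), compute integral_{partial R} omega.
integral_(partial R) omega = 1/2

Stokes: integral_partial_R omega = integral_R d omega with d omega = (∂Q/∂x - ∂P/∂y) dx ∧ dy.
  ∂Q/∂x = y + 1
  ∂P/∂y = x
  integrand = ∂Q/∂x - ∂P/∂y = -x + y + 1.
Integrating over R: integral_0^1 integral_0^{1-x} (-x + y + 1) dy dx = 1/2.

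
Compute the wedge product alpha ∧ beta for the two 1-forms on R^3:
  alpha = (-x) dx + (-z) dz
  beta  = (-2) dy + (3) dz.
alpha ∧ beta = (2*x) dx ∧ dy + (-3*x) dx ∧ dz + (-2*z) dy ∧ dz

Distribute the wedge, using dx_i ∧ dx_j = -dx_j ∧ dx_i and dx_i ∧ dx_i = 0. For each pair (i, j) with i < j, the coefficient of dx_i ∧ dx_j in alpha ∧ beta is (alpha_i * beta_j - alpha_j * beta_i). Collecting: alpha ∧ beta = (2*x) dx ∧ dy + (-3*x) dx ∧ dz + (-2*z) dy ∧ dz.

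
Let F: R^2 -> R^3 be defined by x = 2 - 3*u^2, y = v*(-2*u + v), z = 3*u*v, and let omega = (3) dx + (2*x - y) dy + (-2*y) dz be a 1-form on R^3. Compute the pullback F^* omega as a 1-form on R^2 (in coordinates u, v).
F^* omega = (12*u^2*v + 8*u*v^2 - 18*u - 4*v^3 - 8*v) du + (12*u^3 - 4*u^2*v - 8*u - 2*v^3 + 8*v) dv

Using F^*(f dg) = (f ∘ F) d(g ∘ F), substitute each coordinate x_i by F_i(u, v) in f_i, and replace dx_i by d F_i = (∂F_i/∂u) du + (∂F_i/∂v) dv.
  For the x component: f_1(F) = 3; d F_1 = (-6*u) du + (0) dv
  For the y component: f_2(F) = -6*u^2 + 2*u*v - v^2 + 4; d F_2 = (-2*v) du + (-2*u + 2*v) dv
  For the z component: f_3(F) = 2*v*(2*u - v); d F_3 = (3*v) du + (3*u) dv
Combining and collecting du, dv coefficients:
  coeff of du: 12*u^2*v + 8*u*v^2 - 18*u - 4*v^3 - 8*v
  coeff of dv: 12*u^3 - 4*u^2*v - 8*u - 2*v^3 + 8*v
F^* omega = (12*u^2*v + 8*u*v^2 - 18*u - 4*v^3 - 8*v) du + (12*u^3 - 4*u^2*v - 8*u - 2*v^3 + 8*v) dv.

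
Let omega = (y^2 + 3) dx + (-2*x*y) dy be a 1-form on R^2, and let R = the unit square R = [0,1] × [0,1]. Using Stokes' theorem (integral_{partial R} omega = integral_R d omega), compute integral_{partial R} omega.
integral_(partial R) omega = -2

Stokes: integral_partial_R omega = integral_R d omega with d omega = (∂Q/∂x - ∂P/∂y) dx ∧ dy.
  ∂Q/∂x = -2*y
  ∂P/∂y = 2*y
  integrand = ∂Q/∂x - ∂P/∂y = -4*y.
Integrating over R: integral_0^1 integral_0^1 (-4*y) dx dy = -2.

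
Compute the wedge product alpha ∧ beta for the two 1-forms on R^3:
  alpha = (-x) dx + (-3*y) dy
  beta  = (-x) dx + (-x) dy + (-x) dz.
alpha ∧ beta = (x*(x - 3*y)) dx ∧ dy + (x^2) dx ∧ dz + (3*x*y) dy ∧ dz

Distribute the wedge, using dx_i ∧ dx_j = -dx_j ∧ dx_i and dx_i ∧ dx_i = 0. For each pair (i, j) with i < j, the coefficient of dx_i ∧ dx_j in alpha ∧ beta is (alpha_i * beta_j - alpha_j * beta_i). Collecting: alpha ∧ beta = (x*(x - 3*y)) dx ∧ dy + (x^2) dx ∧ dz + (3*x*y) dy ∧ dz.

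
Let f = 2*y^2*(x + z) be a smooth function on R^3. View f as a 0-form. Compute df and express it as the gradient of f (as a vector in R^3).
df = (2*y^2) dx + (4*y*(x + z)) dy + (2*y^2) dz; grad f = (2*y^2, 4*y*(x + z), 2*y^2)

For a 0-form f, d f = (∂f/∂x) dx + (∂f/∂y) dy + (∂f/∂z) dz. The components of the vector representation are exactly the entries of grad f in Cartesian coordinates:
  ∂f/∂x = 2*y^2
  ∂f/∂y = 4*y*(x + z)
  ∂f/∂z = 2*y^2.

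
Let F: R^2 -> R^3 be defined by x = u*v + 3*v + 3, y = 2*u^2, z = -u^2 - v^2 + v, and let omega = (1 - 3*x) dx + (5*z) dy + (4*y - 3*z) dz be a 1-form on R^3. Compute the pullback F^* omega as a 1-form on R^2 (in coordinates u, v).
F^* omega = (-42*u^3 - 29*u*v^2 + 26*u*v - 9*v^2 - 8*v) du + (-25*u^2*v + 11*u^2 - 18*u*v - 8*u - 6*v^3 + 9*v^2 - 30*v - 24) dv

Using F^*(f dg) = (f ∘ F) d(g ∘ F), substitute each coordinate x_i by F_i(u, v) in f_i, and replace dx_i by d F_i = (∂F_i/∂u) du + (∂F_i/∂v) dv.
  For the x component: f_1(F) = -3*u*v - 9*v - 8; d F_1 = (v) du + (u + 3) dv
  For the y component: f_2(F) = -5*u^2 - 5*v^2 + 5*v; d F_2 = (4*u) du + (0) dv
  For the z component: f_3(F) = 11*u^2 + 3*v^2 - 3*v; d F_3 = (-2*u) du + (1 - 2*v) dv
Combining and collecting du, dv coefficients:
  coeff of du: -42*u^3 - 29*u*v^2 + 26*u*v - 9*v^2 - 8*v
  coeff of dv: -25*u^2*v + 11*u^2 - 18*u*v - 8*u - 6*v^3 + 9*v^2 - 30*v - 24
F^* omega = (-42*u^3 - 29*u*v^2 + 26*u*v - 9*v^2 - 8*v) du + (-25*u^2*v + 11*u^2 - 18*u*v - 8*u - 6*v^3 + 9*v^2 - 30*v - 24) dv.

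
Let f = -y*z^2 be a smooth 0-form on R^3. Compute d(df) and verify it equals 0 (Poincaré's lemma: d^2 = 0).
d(df) = 0

Step 1: df = sum_i (∂f/∂x_i) dx_i = (0) dx + (-z^2) dy + (-2*y*z) dz.
Step 2: Apply d again. Using the 1-form formula, the coefficient of dx ∧ dy in d(df) is ∂^2 f/∂x ∂y - ∂^2 f/∂y ∂x = (0) - (0) = 0 (equality of mixed partials for smooth f).
Similarly for dx ∧ dz and dy ∧ dz — all coefficients vanish. So d(df) = 0.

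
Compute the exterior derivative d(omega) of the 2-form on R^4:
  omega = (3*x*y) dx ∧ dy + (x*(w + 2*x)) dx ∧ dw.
d(omega) = 0

For a 2-form omega = sum_{i<j} g_{ij} dx_i ∧ dx_j, the exterior derivative is
  d(omega) = sum_{i<j} d(g_{ij}) ∧ dx_i ∧ dx_j = sum_{i<j, k} (∂g_{ij}/∂x_k) dx_k ∧ dx_i ∧ dx_j.
Expand each term, using dx_k ∧ dx_i ∧ dx_j = sgn(permutation) dx_{(a)} ∧ dx_{(b)} ∧ dx_{(c)} with (a < b < c) sorted:

Collecting like 3-forms: d(omega) = 0.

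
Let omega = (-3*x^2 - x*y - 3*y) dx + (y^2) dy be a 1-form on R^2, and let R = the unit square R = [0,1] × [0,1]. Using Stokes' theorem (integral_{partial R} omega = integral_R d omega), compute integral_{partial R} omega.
integral_(partial R) omega = 7/2

Stokes: integral_partial_R omega = integral_R d omega with d omega = (∂Q/∂x - ∂P/∂y) dx ∧ dy.
  ∂Q/∂x = 0
  ∂P/∂y = -x - 3
  integrand = ∂Q/∂x - ∂P/∂y = x + 3.
Integrating over R: integral_0^1 integral_0^1 (x + 3) dx dy = 7/2.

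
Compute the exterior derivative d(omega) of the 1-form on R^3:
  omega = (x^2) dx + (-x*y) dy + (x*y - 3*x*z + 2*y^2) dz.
d(omega) = (-y) dx ∧ dy + (y - 3*z) dx ∧ dz + (x + 4*y) dy ∧ dz

For a 1-form omega = sum_i f_i dx_i, the exterior derivative is
  d(omega) = sum_{i < j} (∂f_j/∂x_i - ∂f_i/∂x_j) dx_i ∧ dx_j.
  coefficient of dx ∧ dy: ∂f_2/∂x - ∂f_1/∂y = ∂(-x*y)/∂x - ∂(x^2)/∂y = -y
  coefficient of dx ∧ dz: ∂f_3/∂x - ∂f_1/∂z = ∂(x*y - 3*x*z + 2*y^2)/∂x - ∂(x^2)/∂z = y - 3*z
  coefficient of dy ∧ dz: ∂f_3/∂y - ∂f_2/∂z = ∂(x*y - 3*x*z + 2*y^2)/∂y - ∂(-x*y)/∂z = x + 4*y
Assembling: d(omega) = (-y) dx ∧ dy + (y - 3*z) dx ∧ dz + (x + 4*y) dy ∧ dz.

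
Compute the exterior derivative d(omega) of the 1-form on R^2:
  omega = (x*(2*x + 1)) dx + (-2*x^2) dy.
d(omega) = (-4*x) dx ∧ dy

For a 1-form omega = sum_i f_i dx_i, the exterior derivative is
  d(omega) = sum_{i < j} (∂f_j/∂x_i - ∂f_i/∂x_j) dx_i ∧ dx_j.
  coefficient of dx ∧ dy: ∂f_2/∂x - ∂f_1/∂y = ∂(-2*x^2)/∂x - ∂(x*(2*x + 1))/∂y = -4*x
Assembling: d(omega) = (-4*x) dx ∧ dy.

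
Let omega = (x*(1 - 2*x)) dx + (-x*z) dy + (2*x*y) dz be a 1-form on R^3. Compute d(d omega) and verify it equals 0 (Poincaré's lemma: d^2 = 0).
d(d omega) = 0

Step 1: d omega = sum_{i<j} (∂f_j/∂x_i - ∂f_i/∂x_j) dx_i ∧ dx_j:
  coeff of dx ∧ dy: -z
  coeff of dx ∧ dz: 2*y
  coeff of dy ∧ dz: 3*x
Step 2: Apply d again to each 2-form coefficient. The only possible 3-form in R^3 is dx ∧ dy ∧ dz, with coefficient
  ∂(coeff of dy∧dz)/∂x - ∂(coeff of dx∧dz)/∂y + ∂(coeff of dx∧dy)/∂z
  = ∂/∂x (3*x) - ∂/∂y (2*y) + ∂/∂z (-z).
Each of these terms simplifies to sums of mixed partials that cancel in pairs. The result is 0 (by equality of mixed partials for smooth functions — Schwarz / Clairaut).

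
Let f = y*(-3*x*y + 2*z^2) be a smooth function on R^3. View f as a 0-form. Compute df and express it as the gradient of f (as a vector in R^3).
df = (-3*y^2) dx + (-6*x*y + 2*z^2) dy + (4*y*z) dz; grad f = (-3*y^2, -6*x*y + 2*z^2, 4*y*z)

For a 0-form f, d f = (∂f/∂x) dx + (∂f/∂y) dy + (∂f/∂z) dz. The components of the vector representation are exactly the entries of grad f in Cartesian coordinates:
  ∂f/∂x = -3*y^2
  ∂f/∂y = -6*x*y + 2*z^2
  ∂f/∂z = 4*y*z.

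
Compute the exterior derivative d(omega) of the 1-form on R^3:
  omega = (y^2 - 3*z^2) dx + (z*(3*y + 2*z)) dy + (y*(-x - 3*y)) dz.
d(omega) = (-2*y) dx ∧ dy + (-y + 6*z) dx ∧ dz + (-x - 9*y - 4*z) dy ∧ dz

For a 1-form omega = sum_i f_i dx_i, the exterior derivative is
  d(omega) = sum_{i < j} (∂f_j/∂x_i - ∂f_i/∂x_j) dx_i ∧ dx_j.
  coefficient of dx ∧ dy: ∂f_2/∂x - ∂f_1/∂y = ∂(z*(3*y + 2*z))/∂x - ∂(y^2 - 3*z^2)/∂y = -2*y
  coefficient of dx ∧ dz: ∂f_3/∂x - ∂f_1/∂z = ∂(y*(-x - 3*y))/∂x - ∂(y^2 - 3*z^2)/∂z = -y + 6*z
  coefficient of dy ∧ dz: ∂f_3/∂y - ∂f_2/∂z = ∂(y*(-x - 3*y))/∂y - ∂(z*(3*y + 2*z))/∂z = -x - 9*y - 4*z
Assembling: d(omega) = (-2*y) dx ∧ dy + (-y + 6*z) dx ∧ dz + (-x - 9*y - 4*z) dy ∧ dz.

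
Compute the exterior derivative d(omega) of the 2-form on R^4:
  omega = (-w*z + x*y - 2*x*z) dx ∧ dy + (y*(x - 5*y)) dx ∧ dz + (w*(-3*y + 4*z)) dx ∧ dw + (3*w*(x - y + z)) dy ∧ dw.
d(omega) = (-w - 3*x + 10*y) dx ∧ dy ∧ dz + (6*w - z) dx ∧ dy ∧ dw + (-4*w) dx ∧ dz ∧ dw + (-3*w) dy ∧ dz ∧ dw

For a 2-form omega = sum_{i<j} g_{ij} dx_i ∧ dx_j, the exterior derivative is
  d(omega) = sum_{i<j} d(g_{ij}) ∧ dx_i ∧ dx_j = sum_{i<j, k} (∂g_{ij}/∂x_k) dx_k ∧ dx_i ∧ dx_j.
Expand each term, using dx_k ∧ dx_i ∧ dx_j = sgn(permutation) dx_{(a)} ∧ dx_{(b)} ∧ dx_{(c)} with (a < b < c) sorted:
  d(-w*z + x*y - 2*x*z) includes (∂/∂z)(-w*z + x*y - 2*x*z) dz = (-w - 2*x) dz, which multiplied by dx ∧ dy gives (-w - 2*x) dx ∧ dy ∧ dz
  d(-w*z + x*y - 2*x*z) includes (∂/∂w)(-w*z + x*y - 2*x*z) dw = (-z) dw, which multiplied by dx ∧ dy gives (-z) dx ∧ dy ∧ dw
  d(y*(x - 5*y)) includes (∂/∂y)(y*(x - 5*y)) dy = (x - 10*y) dy, which multiplied by dx ∧ dz gives (-x + 10*y) dx ∧ dy ∧ dz
  d(w*(-3*y + 4*z)) includes (∂/∂y)(w*(-3*y + 4*z)) dy = (-3*w) dy, which multiplied by dx ∧ dw gives (3*w) dx ∧ dy ∧ dw
  d(w*(-3*y + 4*z)) includes (∂/∂z)(w*(-3*y + 4*z)) dz = (4*w) dz, which multiplied by dx ∧ dw gives (-4*w) dx ∧ dz ∧ dw
  d(3*w*(x - y + z)) includes (∂/∂x)(3*w*(x - y + z)) dx = (3*w) dx, which multiplied by dy ∧ dw gives (3*w) dx ∧ dy ∧ dw
  d(3*w*(x - y + z)) includes (∂/∂z)(3*w*(x - y + z)) dz = (3*w) dz, which multiplied by dy ∧ dw gives (-3*w) dy ∧ dz ∧ dw
Collecting like 3-forms: d(omega) = (-w - 3*x + 10*y) dx ∧ dy ∧ dz + (6*w - z) dx ∧ dy ∧ dw + (-4*w) dx ∧ dz ∧ dw + (-3*w) dy ∧ dz ∧ dw.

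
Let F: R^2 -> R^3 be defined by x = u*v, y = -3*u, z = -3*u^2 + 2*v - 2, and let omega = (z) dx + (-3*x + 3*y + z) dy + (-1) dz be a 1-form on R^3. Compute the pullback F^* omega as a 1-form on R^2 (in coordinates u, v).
F^* omega = (-3*u^2*v + 9*u^2 + 9*u*v + 33*u + 2*v^2 - 8*v + 6) du + (-3*u^3 + 2*u*v - 2*u - 2) dv

Using F^*(f dg) = (f ∘ F) d(g ∘ F), substitute each coordinate x_i by F_i(u, v) in f_i, and replace dx_i by d F_i = (∂F_i/∂u) du + (∂F_i/∂v) dv.
  For the x component: f_1(F) = -3*u^2 + 2*v - 2; d F_1 = (v) du + (u) dv
  For the y component: f_2(F) = -3*u^2 - 3*u*v - 9*u + 2*v - 2; d F_2 = (-3) du + (0) dv
  For the z component: f_3(F) = -1; d F_3 = (-6*u) du + (2) dv
Combining and collecting du, dv coefficients:
  coeff of du: -3*u^2*v + 9*u^2 + 9*u*v + 33*u + 2*v^2 - 8*v + 6
  coeff of dv: -3*u^3 + 2*u*v - 2*u - 2
F^* omega = (-3*u^2*v + 9*u^2 + 9*u*v + 33*u + 2*v^2 - 8*v + 6) du + (-3*u^3 + 2*u*v - 2*u - 2) dv.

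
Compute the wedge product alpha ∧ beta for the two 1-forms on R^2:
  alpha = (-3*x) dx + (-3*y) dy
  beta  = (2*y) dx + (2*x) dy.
alpha ∧ beta = (-6*x^2 + 6*y^2) dx ∧ dy

Distribute the wedge, using dx_i ∧ dx_j = -dx_j ∧ dx_i and dx_i ∧ dx_i = 0. For each pair (i, j) with i < j, the coefficient of dx_i ∧ dx_j in alpha ∧ beta is (alpha_i * beta_j - alpha_j * beta_i). Collecting: alpha ∧ beta = (-6*x^2 + 6*y^2) dx ∧ dy.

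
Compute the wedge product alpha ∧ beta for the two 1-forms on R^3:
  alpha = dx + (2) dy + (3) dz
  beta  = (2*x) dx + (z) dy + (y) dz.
alpha ∧ beta = (-4*x + z) dx ∧ dy + (-6*x + y) dx ∧ dz + (2*y - 3*z) dy ∧ dz

Distribute the wedge, using dx_i ∧ dx_j = -dx_j ∧ dx_i and dx_i ∧ dx_i = 0. For each pair (i, j) with i < j, the coefficient of dx_i ∧ dx_j in alpha ∧ beta is (alpha_i * beta_j - alpha_j * beta_i). Collecting: alpha ∧ beta = (-4*x + z) dx ∧ dy + (-6*x + y) dx ∧ dz + (2*y - 3*z) dy ∧ dz.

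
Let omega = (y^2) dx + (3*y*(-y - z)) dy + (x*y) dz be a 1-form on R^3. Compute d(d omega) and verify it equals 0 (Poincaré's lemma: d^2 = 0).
d(d omega) = 0

Step 1: d omega = sum_{i<j} (∂f_j/∂x_i - ∂f_i/∂x_j) dx_i ∧ dx_j:
  coeff of dx ∧ dy: -2*y
  coeff of dx ∧ dz: y
  coeff of dy ∧ dz: x + 3*y
Step 2: Apply d again to each 2-form coefficient. The only possible 3-form in R^3 is dx ∧ dy ∧ dz, with coefficient
  ∂(coeff of dy∧dz)/∂x - ∂(coeff of dx∧dz)/∂y + ∂(coeff of dx∧dy)/∂z
  = ∂/∂x (x + 3*y) - ∂/∂y (y) + ∂/∂z (-2*y).
Each of these terms simplifies to sums of mixed partials that cancel in pairs. The result is 0 (by equality of mixed partials for smooth functions — Schwarz / Clairaut).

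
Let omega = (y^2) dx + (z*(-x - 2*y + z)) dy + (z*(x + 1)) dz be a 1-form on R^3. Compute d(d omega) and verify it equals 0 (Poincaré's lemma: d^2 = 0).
d(d omega) = 0

Step 1: d omega = sum_{i<j} (∂f_j/∂x_i - ∂f_i/∂x_j) dx_i ∧ dx_j:
  coeff of dx ∧ dy: -2*y - z
  coeff of dx ∧ dz: z
  coeff of dy ∧ dz: x + 2*y - 2*z
Step 2: Apply d again to each 2-form coefficient. The only possible 3-form in R^3 is dx ∧ dy ∧ dz, with coefficient
  ∂(coeff of dy∧dz)/∂x - ∂(coeff of dx∧dz)/∂y + ∂(coeff of dx∧dy)/∂z
  = ∂/∂x (x + 2*y - 2*z) - ∂/∂y (z) + ∂/∂z (-2*y - z).
Each of these terms simplifies to sums of mixed partials that cancel in pairs. The result is 0 (by equality of mixed partials for smooth functions — Schwarz / Clairaut).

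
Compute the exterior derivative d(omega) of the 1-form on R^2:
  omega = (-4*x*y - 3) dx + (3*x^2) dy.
d(omega) = (10*x) dx ∧ dy

For a 1-form omega = sum_i f_i dx_i, the exterior derivative is
  d(omega) = sum_{i < j} (∂f_j/∂x_i - ∂f_i/∂x_j) dx_i ∧ dx_j.
  coefficient of dx ∧ dy: ∂f_2/∂x - ∂f_1/∂y = ∂(3*x^2)/∂x - ∂(-4*x*y - 3)/∂y = 10*x
Assembling: d(omega) = (10*x) dx ∧ dy.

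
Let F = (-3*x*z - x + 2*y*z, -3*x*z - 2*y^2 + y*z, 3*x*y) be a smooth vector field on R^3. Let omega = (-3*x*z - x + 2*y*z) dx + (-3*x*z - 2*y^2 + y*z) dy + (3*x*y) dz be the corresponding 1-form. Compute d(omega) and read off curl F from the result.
d(omega) = (6*x - y) dy ∧ dz + (-3*x - y) dz ∧ dx + (-5*z) dx ∧ dy; curl F = (6*x - y, -3*x - y, -5*z)

d omega = sum_{i<j} (∂f_j/∂x_i - ∂f_i/∂x_j) dx_i ∧ dx_j. Under the identification (dy ∧ dz, dz ∧ dx, dx ∧ dy) ↔ (e_x, e_y, e_z), the coefficients are exactly the components of curl F. Compute:
  ∂R/∂y - ∂Q/∂z = (3*x) - (-3*x + y) = 6*x - y
  ∂P/∂z - ∂R/∂x = (-3*x + 2*y) - (3*y) = -3*x - y
  ∂Q/∂x - ∂P/∂y = (-3*z) - (2*z) = -5*z.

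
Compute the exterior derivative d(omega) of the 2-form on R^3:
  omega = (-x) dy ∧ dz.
d(omega) = (-1) dx ∧ dy ∧ dz

For a 2-form omega = sum_{i<j} g_{ij} dx_i ∧ dx_j, the exterior derivative is
  d(omega) = sum_{i<j} d(g_{ij}) ∧ dx_i ∧ dx_j = sum_{i<j, k} (∂g_{ij}/∂x_k) dx_k ∧ dx_i ∧ dx_j.
Expand each term, using dx_k ∧ dx_i ∧ dx_j = sgn(permutation) dx_{(a)} ∧ dx_{(b)} ∧ dx_{(c)} with (a < b < c) sorted:
  d(-x) includes (∂/∂x)(-x) dx = (-1) dx, which multiplied by dy ∧ dz gives (-1) dx ∧ dy ∧ dz
Collecting like 3-forms: d(omega) = (-1) dx ∧ dy ∧ dz.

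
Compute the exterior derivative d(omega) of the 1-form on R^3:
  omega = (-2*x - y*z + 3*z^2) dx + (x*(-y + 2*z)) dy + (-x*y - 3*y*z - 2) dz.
d(omega) = (-y + 3*z) dx ∧ dy + (-6*z) dx ∧ dz + (-3*x - 3*z) dy ∧ dz

For a 1-form omega = sum_i f_i dx_i, the exterior derivative is
  d(omega) = sum_{i < j} (∂f_j/∂x_i - ∂f_i/∂x_j) dx_i ∧ dx_j.
  coefficient of dx ∧ dy: ∂f_2/∂x - ∂f_1/∂y = ∂(x*(-y + 2*z))/∂x - ∂(-2*x - y*z + 3*z^2)/∂y = -y + 3*z
  coefficient of dx ∧ dz: ∂f_3/∂x - ∂f_1/∂z = ∂(-x*y - 3*y*z - 2)/∂x - ∂(-2*x - y*z + 3*z^2)/∂z = -6*z
  coefficient of dy ∧ dz: ∂f_3/∂y - ∂f_2/∂z = ∂(-x*y - 3*y*z - 2)/∂y - ∂(x*(-y + 2*z))/∂z = -3*x - 3*z
Assembling: d(omega) = (-y + 3*z) dx ∧ dy + (-6*z) dx ∧ dz + (-3*x - 3*z) dy ∧ dz.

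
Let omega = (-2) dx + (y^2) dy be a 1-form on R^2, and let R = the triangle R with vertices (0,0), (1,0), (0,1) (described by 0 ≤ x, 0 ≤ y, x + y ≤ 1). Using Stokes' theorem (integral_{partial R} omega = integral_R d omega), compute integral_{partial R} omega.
integral_(partial R) omega = 0

Stokes: integral_partial_R omega = integral_R d omega with d omega = (∂Q/∂x - ∂P/∂y) dx ∧ dy.
  ∂Q/∂x = 0
  ∂P/∂y = 0
  integrand = ∂Q/∂x - ∂P/∂y = 0.
Integrating over R: integral_0^1 integral_0^{1-x} (0) dy dx = 0.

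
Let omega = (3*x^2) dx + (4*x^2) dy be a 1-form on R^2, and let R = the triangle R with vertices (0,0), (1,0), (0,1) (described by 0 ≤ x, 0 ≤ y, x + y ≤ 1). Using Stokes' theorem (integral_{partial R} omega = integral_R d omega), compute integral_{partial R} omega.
integral_(partial R) omega = 4/3

Stokes: integral_partial_R omega = integral_R d omega with d omega = (∂Q/∂x - ∂P/∂y) dx ∧ dy.
  ∂Q/∂x = 8*x
  ∂P/∂y = 0
  integrand = ∂Q/∂x - ∂P/∂y = 8*x.
Integrating over R: integral_0^1 integral_0^{1-x} (8*x) dy dx = 4/3.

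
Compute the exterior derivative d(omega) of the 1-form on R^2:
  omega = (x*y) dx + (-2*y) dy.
d(omega) = (-x) dx ∧ dy

For a 1-form omega = sum_i f_i dx_i, the exterior derivative is
  d(omega) = sum_{i < j} (∂f_j/∂x_i - ∂f_i/∂x_j) dx_i ∧ dx_j.
  coefficient of dx ∧ dy: ∂f_2/∂x - ∂f_1/∂y = ∂(-2*y)/∂x - ∂(x*y)/∂y = -x
Assembling: d(omega) = (-x) dx ∧ dy.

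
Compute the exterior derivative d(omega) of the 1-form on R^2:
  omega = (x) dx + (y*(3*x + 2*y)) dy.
d(omega) = (3*y) dx ∧ dy

For a 1-form omega = sum_i f_i dx_i, the exterior derivative is
  d(omega) = sum_{i < j} (∂f_j/∂x_i - ∂f_i/∂x_j) dx_i ∧ dx_j.
  coefficient of dx ∧ dy: ∂f_2/∂x - ∂f_1/∂y = ∂(y*(3*x + 2*y))/∂x - ∂(x)/∂y = 3*y
Assembling: d(omega) = (3*y) dx ∧ dy.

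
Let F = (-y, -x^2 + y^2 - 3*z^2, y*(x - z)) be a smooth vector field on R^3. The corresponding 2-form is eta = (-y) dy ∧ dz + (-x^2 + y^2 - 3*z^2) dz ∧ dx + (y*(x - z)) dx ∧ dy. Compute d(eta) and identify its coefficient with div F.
d(eta) = (y) dx ∧ dy ∧ dz; div F = y

For a 2-form in R^3 of the form above, applying d gives a 3-form with coefficient ∂P/∂x + ∂Q/∂y + ∂R/∂z:
  ∂P/∂x = 0
  ∂Q/∂y = 2*y
  ∂R/∂z = -y
Sum = y, which is exactly div F.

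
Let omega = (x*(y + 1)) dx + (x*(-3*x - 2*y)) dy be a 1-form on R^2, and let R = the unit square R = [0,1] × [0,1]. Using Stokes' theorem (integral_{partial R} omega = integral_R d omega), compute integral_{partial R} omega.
integral_(partial R) omega = -9/2

Stokes: integral_partial_R omega = integral_R d omega with d omega = (∂Q/∂x - ∂P/∂y) dx ∧ dy.
  ∂Q/∂x = -6*x - 2*y
  ∂P/∂y = x
  integrand = ∂Q/∂x - ∂P/∂y = -7*x - 2*y.
Integrating over R: integral_0^1 integral_0^1 (-7*x - 2*y) dx dy = -9/2.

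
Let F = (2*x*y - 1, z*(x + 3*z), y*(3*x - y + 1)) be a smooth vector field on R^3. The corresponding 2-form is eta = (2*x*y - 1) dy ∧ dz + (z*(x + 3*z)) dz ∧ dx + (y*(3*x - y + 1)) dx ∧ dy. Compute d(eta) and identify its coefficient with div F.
d(eta) = (2*y) dx ∧ dy ∧ dz; div F = 2*y

For a 2-form in R^3 of the form above, applying d gives a 3-form with coefficient ∂P/∂x + ∂Q/∂y + ∂R/∂z:
  ∂P/∂x = 2*y
  ∂Q/∂y = 0
  ∂R/∂z = 0
Sum = 2*y, which is exactly div F.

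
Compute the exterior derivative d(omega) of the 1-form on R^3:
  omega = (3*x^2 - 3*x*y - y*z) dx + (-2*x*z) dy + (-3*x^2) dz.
d(omega) = (3*x - z) dx ∧ dy + (-6*x + y) dx ∧ dz + (2*x) dy ∧ dz

For a 1-form omega = sum_i f_i dx_i, the exterior derivative is
  d(omega) = sum_{i < j} (∂f_j/∂x_i - ∂f_i/∂x_j) dx_i ∧ dx_j.
  coefficient of dx ∧ dy: ∂f_2/∂x - ∂f_1/∂y = ∂(-2*x*z)/∂x - ∂(3*x^2 - 3*x*y - y*z)/∂y = 3*x - z
  coefficient of dx ∧ dz: ∂f_3/∂x - ∂f_1/∂z = ∂(-3*x^2)/∂x - ∂(3*x^2 - 3*x*y - y*z)/∂z = -6*x + y
  coefficient of dy ∧ dz: ∂f_3/∂y - ∂f_2/∂z = ∂(-3*x^2)/∂y - ∂(-2*x*z)/∂z = 2*x
Assembling: d(omega) = (3*x - z) dx ∧ dy + (-6*x + y) dx ∧ dz + (2*x) dy ∧ dz.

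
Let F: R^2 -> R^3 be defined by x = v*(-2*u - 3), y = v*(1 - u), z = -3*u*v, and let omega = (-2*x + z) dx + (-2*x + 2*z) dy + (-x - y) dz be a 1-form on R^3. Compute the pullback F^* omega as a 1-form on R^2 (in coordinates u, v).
F^* omega = (v^2*(-9*u - 24)) du + (v*(-9*u^2 - 29*u - 12)) dv

Using F^*(f dg) = (f ∘ F) d(g ∘ F), substitute each coordinate x_i by F_i(u, v) in f_i, and replace dx_i by d F_i = (∂F_i/∂u) du + (∂F_i/∂v) dv.
  For the x component: f_1(F) = v*(u + 6); d F_1 = (-2*v) du + (-2*u - 3) dv
  For the y component: f_2(F) = 2*v*(3 - u); d F_2 = (-v) du + (1 - u) dv
  For the z component: f_3(F) = v*(3*u + 2); d F_3 = (-3*v) du + (-3*u) dv
Combining and collecting du, dv coefficients:
  coeff of du: v^2*(-9*u - 24)
  coeff of dv: v*(-9*u^2 - 29*u - 12)
F^* omega = (v^2*(-9*u - 24)) du + (v*(-9*u^2 - 29*u - 12)) dv.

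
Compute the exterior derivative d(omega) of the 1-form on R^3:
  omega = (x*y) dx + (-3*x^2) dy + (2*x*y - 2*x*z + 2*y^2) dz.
d(omega) = (-7*x) dx ∧ dy + (2*y - 2*z) dx ∧ dz + (2*x + 4*y) dy ∧ dz

For a 1-form omega = sum_i f_i dx_i, the exterior derivative is
  d(omega) = sum_{i < j} (∂f_j/∂x_i - ∂f_i/∂x_j) dx_i ∧ dx_j.
  coefficient of dx ∧ dy: ∂f_2/∂x - ∂f_1/∂y = ∂(-3*x^2)/∂x - ∂(x*y)/∂y = -7*x
  coefficient of dx ∧ dz: ∂f_3/∂x - ∂f_1/∂z = ∂(2*x*y - 2*x*z + 2*y^2)/∂x - ∂(x*y)/∂z = 2*y - 2*z
  coefficient of dy ∧ dz: ∂f_3/∂y - ∂f_2/∂z = ∂(2*x*y - 2*x*z + 2*y^2)/∂y - ∂(-3*x^2)/∂z = 2*x + 4*y
Assembling: d(omega) = (-7*x) dx ∧ dy + (2*y - 2*z) dx ∧ dz + (2*x + 4*y) dy ∧ dz.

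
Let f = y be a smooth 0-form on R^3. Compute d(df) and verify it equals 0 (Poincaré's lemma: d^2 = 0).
d(df) = 0

Step 1: df = sum_i (∂f/∂x_i) dx_i = (0) dx + (1) dy + (0) dz.
Step 2: Apply d again. Using the 1-form formula, the coefficient of dx ∧ dy in d(df) is ∂^2 f/∂x ∂y - ∂^2 f/∂y ∂x = (0) - (0) = 0 (equality of mixed partials for smooth f).
Similarly for dx ∧ dz and dy ∧ dz — all coefficients vanish. So d(df) = 0.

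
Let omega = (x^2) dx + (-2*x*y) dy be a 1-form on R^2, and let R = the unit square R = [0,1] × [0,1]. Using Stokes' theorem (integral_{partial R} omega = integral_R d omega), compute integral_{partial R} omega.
integral_(partial R) omega = -1

Stokes: integral_partial_R omega = integral_R d omega with d omega = (∂Q/∂x - ∂P/∂y) dx ∧ dy.
  ∂Q/∂x = -2*y
  ∂P/∂y = 0
  integrand = ∂Q/∂x - ∂P/∂y = -2*y.
Integrating over R: integral_0^1 integral_0^1 (-2*y) dx dy = -1.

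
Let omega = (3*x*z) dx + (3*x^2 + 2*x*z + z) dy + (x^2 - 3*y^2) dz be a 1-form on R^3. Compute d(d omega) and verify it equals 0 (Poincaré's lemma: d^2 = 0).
d(d omega) = 0

Step 1: d omega = sum_{i<j} (∂f_j/∂x_i - ∂f_i/∂x_j) dx_i ∧ dx_j:
  coeff of dx ∧ dy: 6*x + 2*z
  coeff of dx ∧ dz: -x
  coeff of dy ∧ dz: -2*x - 6*y - 1
Step 2: Apply d again to each 2-form coefficient. The only possible 3-form in R^3 is dx ∧ dy ∧ dz, with coefficient
  ∂(coeff of dy∧dz)/∂x - ∂(coeff of dx∧dz)/∂y + ∂(coeff of dx∧dy)/∂z
  = ∂/∂x (-2*x - 6*y - 1) - ∂/∂y (-x) + ∂/∂z (6*x + 2*z).
Each of these terms simplifies to sums of mixed partials that cancel in pairs. The result is 0 (by equality of mixed partials for smooth functions — Schwarz / Clairaut).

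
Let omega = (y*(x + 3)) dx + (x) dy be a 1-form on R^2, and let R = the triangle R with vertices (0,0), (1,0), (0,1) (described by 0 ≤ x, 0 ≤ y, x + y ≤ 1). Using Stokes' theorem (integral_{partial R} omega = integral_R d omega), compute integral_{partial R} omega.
integral_(partial R) omega = -7/6

Stokes: integral_partial_R omega = integral_R d omega with d omega = (∂Q/∂x - ∂P/∂y) dx ∧ dy.
  ∂Q/∂x = 1
  ∂P/∂y = x + 3
  integrand = ∂Q/∂x - ∂P/∂y = -x - 2.
Integrating over R: integral_0^1 integral_0^{1-x} (-x - 2) dy dx = -7/6.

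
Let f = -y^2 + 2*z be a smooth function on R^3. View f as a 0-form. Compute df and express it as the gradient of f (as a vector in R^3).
df = (0) dx + (-2*y) dy + (2) dz; grad f = (0, -2*y, 2)

For a 0-form f, d f = (∂f/∂x) dx + (∂f/∂y) dy + (∂f/∂z) dz. The components of the vector representation are exactly the entries of grad f in Cartesian coordinates:
  ∂f/∂x = 0
  ∂f/∂y = -2*y
  ∂f/∂z = 2.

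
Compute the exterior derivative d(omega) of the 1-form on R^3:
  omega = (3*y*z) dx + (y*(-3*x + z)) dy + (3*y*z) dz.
d(omega) = (-3*y - 3*z) dx ∧ dy + (-3*y) dx ∧ dz + (-y + 3*z) dy ∧ dz

For a 1-form omega = sum_i f_i dx_i, the exterior derivative is
  d(omega) = sum_{i < j} (∂f_j/∂x_i - ∂f_i/∂x_j) dx_i ∧ dx_j.
  coefficient of dx ∧ dy: ∂f_2/∂x - ∂f_1/∂y = ∂(y*(-3*x + z))/∂x - ∂(3*y*z)/∂y = -3*y - 3*z
  coefficient of dx ∧ dz: ∂f_3/∂x - ∂f_1/∂z = ∂(3*y*z)/∂x - ∂(3*y*z)/∂z = -3*y
  coefficient of dy ∧ dz: ∂f_3/∂y - ∂f_2/∂z = ∂(3*y*z)/∂y - ∂(y*(-3*x + z))/∂z = -y + 3*z
Assembling: d(omega) = (-3*y - 3*z) dx ∧ dy + (-3*y) dx ∧ dz + (-y + 3*z) dy ∧ dz.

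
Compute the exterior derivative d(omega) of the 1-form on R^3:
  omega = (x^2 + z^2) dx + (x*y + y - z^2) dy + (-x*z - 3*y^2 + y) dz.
d(omega) = (y) dx ∧ dy + (-3*z) dx ∧ dz + (-6*y + 2*z + 1) dy ∧ dz

For a 1-form omega = sum_i f_i dx_i, the exterior derivative is
  d(omega) = sum_{i < j} (∂f_j/∂x_i - ∂f_i/∂x_j) dx_i ∧ dx_j.
  coefficient of dx ∧ dy: ∂f_2/∂x - ∂f_1/∂y = ∂(x*y + y - z^2)/∂x - ∂(x^2 + z^2)/∂y = y
  coefficient of dx ∧ dz: ∂f_3/∂x - ∂f_1/∂z = ∂(-x*z - 3*y^2 + y)/∂x - ∂(x^2 + z^2)/∂z = -3*z
  coefficient of dy ∧ dz: ∂f_3/∂y - ∂f_2/∂z = ∂(-x*z - 3*y^2 + y)/∂y - ∂(x*y + y - z^2)/∂z = -6*y + 2*z + 1
Assembling: d(omega) = (y) dx ∧ dy + (-3*z) dx ∧ dz + (-6*y + 2*z + 1) dy ∧ dz.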